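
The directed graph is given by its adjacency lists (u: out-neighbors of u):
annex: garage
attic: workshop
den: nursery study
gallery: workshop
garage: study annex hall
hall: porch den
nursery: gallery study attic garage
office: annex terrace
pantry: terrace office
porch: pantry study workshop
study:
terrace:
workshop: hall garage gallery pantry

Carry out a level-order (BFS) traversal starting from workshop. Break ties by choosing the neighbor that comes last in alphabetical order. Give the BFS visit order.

workshop pantry hall garage gallery terrace office porch den study annex nursery attic

Visit workshop; enqueue pantry, hall, garage, gallery → queue [pantry, hall, garage, gallery]
Visit pantry; enqueue terrace, office → queue [hall, garage, gallery, terrace, office]
Visit hall; enqueue porch, den → queue [garage, gallery, terrace, office, porch, den]
Visit garage; enqueue study, annex → queue [gallery, terrace, office, porch, den, study, annex]
Visit gallery → queue [terrace, office, porch, den, study, annex]
Visit terrace → queue [office, porch, den, study, annex]
Visit office → queue [porch, den, study, annex]
Visit porch → queue [den, study, annex]
Visit den; enqueue nursery → queue [study, annex, nursery]
Visit study → queue [annex, nursery]
Visit annex → queue [nursery]
Visit nursery; enqueue attic → queue [attic]
Visit attic → queue []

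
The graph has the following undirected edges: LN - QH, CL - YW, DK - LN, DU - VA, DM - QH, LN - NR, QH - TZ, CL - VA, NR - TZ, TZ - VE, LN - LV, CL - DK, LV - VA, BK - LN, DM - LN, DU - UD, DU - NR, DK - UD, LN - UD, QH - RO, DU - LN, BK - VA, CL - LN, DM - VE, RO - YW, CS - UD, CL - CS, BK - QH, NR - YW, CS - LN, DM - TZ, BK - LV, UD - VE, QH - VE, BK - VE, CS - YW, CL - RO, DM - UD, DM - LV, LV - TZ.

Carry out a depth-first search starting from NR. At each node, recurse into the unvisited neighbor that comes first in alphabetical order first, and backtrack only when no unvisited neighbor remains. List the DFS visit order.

Visit NR
NR → DU
DU → LN
LN → BK
BK → LV
LV → DM
DM → QH
QH → RO
RO → CL
CL → CS
CS → UD
UD → DK
UD → VE
VE → TZ
CS → YW
CL → VA

NR DU LN BK LV DM QH RO CL CS UD DK VE TZ YW VA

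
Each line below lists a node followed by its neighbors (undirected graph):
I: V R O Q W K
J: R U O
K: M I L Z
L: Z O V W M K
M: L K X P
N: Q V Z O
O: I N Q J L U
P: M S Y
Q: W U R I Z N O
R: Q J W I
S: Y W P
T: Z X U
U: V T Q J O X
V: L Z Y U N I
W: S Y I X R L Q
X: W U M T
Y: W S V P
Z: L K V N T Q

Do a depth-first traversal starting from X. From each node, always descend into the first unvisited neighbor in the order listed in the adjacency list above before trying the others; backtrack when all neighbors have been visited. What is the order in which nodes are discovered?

Visit X
X → W
W → S
S → Y
Y → V
V → L
L → Z
Z → K
K → M
M → P
K → I
I → R
R → Q
Q → U
U → T
U → J
J → O
O → N

X, W, S, Y, V, L, Z, K, M, P, I, R, Q, U, T, J, O, N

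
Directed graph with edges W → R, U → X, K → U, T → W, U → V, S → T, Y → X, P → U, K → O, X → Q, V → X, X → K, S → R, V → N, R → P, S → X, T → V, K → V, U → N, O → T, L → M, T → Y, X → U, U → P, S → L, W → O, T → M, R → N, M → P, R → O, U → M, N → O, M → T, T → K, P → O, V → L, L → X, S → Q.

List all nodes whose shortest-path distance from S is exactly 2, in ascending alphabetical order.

Level 0: S
Level 1: L, Q, R, T, X
Level 2: K, M, N, O, P, U, V, W, Y

K, M, N, O, P, U, V, W, Y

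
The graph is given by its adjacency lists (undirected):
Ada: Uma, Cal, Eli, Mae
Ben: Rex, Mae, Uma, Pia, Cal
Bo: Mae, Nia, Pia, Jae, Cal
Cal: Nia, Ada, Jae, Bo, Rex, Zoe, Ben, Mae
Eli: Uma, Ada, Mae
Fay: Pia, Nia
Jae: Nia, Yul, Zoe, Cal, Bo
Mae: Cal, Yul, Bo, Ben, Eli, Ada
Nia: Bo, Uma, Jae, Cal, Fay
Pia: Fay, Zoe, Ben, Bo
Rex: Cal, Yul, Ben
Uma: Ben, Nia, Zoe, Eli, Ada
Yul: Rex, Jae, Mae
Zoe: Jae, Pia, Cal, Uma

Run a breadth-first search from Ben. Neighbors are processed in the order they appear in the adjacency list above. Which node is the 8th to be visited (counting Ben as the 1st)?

Bo

Visit Ben; enqueue Rex, Mae, Uma, Pia, Cal → queue [Rex, Mae, Uma, Pia, Cal]
Visit Rex; enqueue Yul → queue [Mae, Uma, Pia, Cal, Yul]
Visit Mae; enqueue Bo, Eli, Ada → queue [Uma, Pia, Cal, Yul, Bo, Eli, Ada]
Visit Uma; enqueue Nia, Zoe → queue [Pia, Cal, Yul, Bo, Eli, Ada, Nia, Zoe]
Visit Pia; enqueue Fay → queue [Cal, Yul, Bo, Eli, Ada, Nia, Zoe, Fay]
Visit Cal; enqueue Jae → queue [Yul, Bo, Eli, Ada, Nia, Zoe, Fay, Jae]
Visit Yul → queue [Bo, Eli, Ada, Nia, Zoe, Fay, Jae]
Visit Bo → queue [Eli, Ada, Nia, Zoe, Fay, Jae]
Visit Eli → queue [Ada, Nia, Zoe, Fay, Jae]
Visit Ada → queue [Nia, Zoe, Fay, Jae]
Visit Nia → queue [Zoe, Fay, Jae]
Visit Zoe → queue [Fay, Jae]
Visit Fay → queue [Jae]
Visit Jae → queue []

Visit order: Ben, Rex, Mae, Uma, Pia, Cal, Yul, Bo, Eli, Ada, Nia, Zoe, Fay, Jae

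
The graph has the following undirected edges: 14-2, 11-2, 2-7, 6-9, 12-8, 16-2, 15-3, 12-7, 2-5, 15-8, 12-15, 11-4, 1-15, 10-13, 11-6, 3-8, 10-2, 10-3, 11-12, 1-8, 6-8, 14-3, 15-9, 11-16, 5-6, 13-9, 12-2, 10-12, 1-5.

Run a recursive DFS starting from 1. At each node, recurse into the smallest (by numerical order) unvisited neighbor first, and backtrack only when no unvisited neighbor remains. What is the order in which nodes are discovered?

Visit 1
1 → 5
5 → 2
2 → 7
7 → 12
12 → 8
8 → 3
3 → 10
10 → 13
13 → 9
9 → 6
6 → 11
11 → 4
11 → 16
9 → 15
3 → 14

1 -> 5 -> 2 -> 7 -> 12 -> 8 -> 3 -> 10 -> 13 -> 9 -> 6 -> 11 -> 4 -> 16 -> 15 -> 14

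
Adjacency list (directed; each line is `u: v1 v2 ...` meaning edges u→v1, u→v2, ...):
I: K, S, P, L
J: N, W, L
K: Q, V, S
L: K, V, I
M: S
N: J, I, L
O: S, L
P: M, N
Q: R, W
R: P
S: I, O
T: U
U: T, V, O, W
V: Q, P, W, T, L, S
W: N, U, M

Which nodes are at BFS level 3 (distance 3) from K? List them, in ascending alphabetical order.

M, N, U

Level 0: K
Level 1: Q, S, V
Level 2: I, L, O, P, R, T, W
Level 3: M, N, U
Level 4: J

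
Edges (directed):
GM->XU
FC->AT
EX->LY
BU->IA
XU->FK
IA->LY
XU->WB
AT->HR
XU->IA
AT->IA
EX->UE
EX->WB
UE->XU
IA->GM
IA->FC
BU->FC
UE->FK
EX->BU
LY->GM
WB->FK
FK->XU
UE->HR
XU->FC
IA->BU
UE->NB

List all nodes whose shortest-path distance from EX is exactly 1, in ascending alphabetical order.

Level 0: EX
Level 1: BU, LY, UE, WB
Level 2: FC, FK, GM, HR, IA, NB, XU
Level 3: AT

BU, LY, UE, WB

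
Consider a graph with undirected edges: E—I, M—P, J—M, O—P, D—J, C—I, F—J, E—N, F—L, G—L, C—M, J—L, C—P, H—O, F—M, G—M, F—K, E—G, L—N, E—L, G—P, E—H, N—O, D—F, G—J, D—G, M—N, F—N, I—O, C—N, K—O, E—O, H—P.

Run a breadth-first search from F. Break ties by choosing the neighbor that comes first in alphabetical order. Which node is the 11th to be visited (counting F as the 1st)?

C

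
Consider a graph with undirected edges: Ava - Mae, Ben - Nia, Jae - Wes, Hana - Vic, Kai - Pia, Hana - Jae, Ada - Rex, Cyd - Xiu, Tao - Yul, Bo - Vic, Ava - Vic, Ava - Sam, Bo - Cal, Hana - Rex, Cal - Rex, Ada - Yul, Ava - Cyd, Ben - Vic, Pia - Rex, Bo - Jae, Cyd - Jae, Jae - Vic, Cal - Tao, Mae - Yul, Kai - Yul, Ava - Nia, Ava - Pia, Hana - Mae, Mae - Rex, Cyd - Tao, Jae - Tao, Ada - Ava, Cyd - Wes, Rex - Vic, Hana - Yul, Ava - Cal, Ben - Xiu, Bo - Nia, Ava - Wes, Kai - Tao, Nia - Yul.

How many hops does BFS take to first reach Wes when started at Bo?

2

Level 0: Bo
Level 1: Cal, Jae, Nia, Vic
Level 2: Ava, Ben, Cyd, Hana, Rex, Tao, Wes, Yul
Level 3: Ada, Kai, Mae, Pia, Sam, Xiu
Wes first appears at level 2.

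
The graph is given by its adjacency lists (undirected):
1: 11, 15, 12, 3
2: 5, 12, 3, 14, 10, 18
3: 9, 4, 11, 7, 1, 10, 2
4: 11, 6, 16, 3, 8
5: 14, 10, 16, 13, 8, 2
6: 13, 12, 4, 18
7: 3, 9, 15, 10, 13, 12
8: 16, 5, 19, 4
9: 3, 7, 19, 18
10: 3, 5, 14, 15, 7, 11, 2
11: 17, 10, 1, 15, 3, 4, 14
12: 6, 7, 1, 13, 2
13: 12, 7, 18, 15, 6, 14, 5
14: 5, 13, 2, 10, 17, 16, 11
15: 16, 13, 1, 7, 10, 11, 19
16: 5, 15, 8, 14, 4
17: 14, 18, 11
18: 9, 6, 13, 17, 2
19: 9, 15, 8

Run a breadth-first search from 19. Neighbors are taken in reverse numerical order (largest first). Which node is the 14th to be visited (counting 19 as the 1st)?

4

Visit 19; enqueue 15, 9, 8 → queue [15, 9, 8]
Visit 15; enqueue 16, 13, 11, 10, 7, 1 → queue [9, 8, 16, 13, 11, 10, 7, 1]
Visit 9; enqueue 18, 3 → queue [8, 16, 13, 11, 10, 7, 1, 18, 3]
Visit 8; enqueue 5, 4 → queue [16, 13, 11, 10, 7, 1, 18, 3, 5, 4]
Visit 16; enqueue 14 → queue [13, 11, 10, 7, 1, 18, 3, 5, 4, 14]
Visit 13; enqueue 12, 6 → queue [11, 10, 7, 1, 18, 3, 5, 4, 14, 12, 6]
Visit 11; enqueue 17 → queue [10, 7, 1, 18, 3, 5, 4, 14, 12, 6, 17]
Visit 10; enqueue 2 → queue [7, 1, 18, 3, 5, 4, 14, 12, 6, 17, 2]
Visit 7 → queue [1, 18, 3, 5, 4, 14, 12, 6, 17, 2]
Visit 1 → queue [18, 3, 5, 4, 14, 12, 6, 17, 2]
Visit 18 → queue [3, 5, 4, 14, 12, 6, 17, 2]
Visit 3 → queue [5, 4, 14, 12, 6, 17, 2]
Visit 5 → queue [4, 14, 12, 6, 17, 2]
Visit 4 → queue [14, 12, 6, 17, 2]
Visit 14 → queue [12, 6, 17, 2]
Visit 12 → queue [6, 17, 2]
Visit 6 → queue [17, 2]
Visit 17 → queue [2]
Visit 2 → queue []

Visit order: 19, 15, 9, 8, 16, 13, 11, 10, 7, 1, 18, 3, 5, 4, 14, 12, 6, 17, 2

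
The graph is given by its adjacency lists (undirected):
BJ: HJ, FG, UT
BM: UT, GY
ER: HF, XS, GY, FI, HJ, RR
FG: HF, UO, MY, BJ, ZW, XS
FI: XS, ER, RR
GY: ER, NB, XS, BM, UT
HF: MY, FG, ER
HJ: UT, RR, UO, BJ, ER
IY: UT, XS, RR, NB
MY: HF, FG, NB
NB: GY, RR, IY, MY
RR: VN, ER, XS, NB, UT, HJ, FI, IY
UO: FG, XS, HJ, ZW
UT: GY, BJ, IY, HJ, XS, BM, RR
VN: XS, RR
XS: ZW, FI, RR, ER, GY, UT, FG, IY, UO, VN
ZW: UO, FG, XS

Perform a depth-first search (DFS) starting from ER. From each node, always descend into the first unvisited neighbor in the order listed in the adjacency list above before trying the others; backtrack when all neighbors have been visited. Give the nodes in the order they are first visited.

ER, HF, MY, FG, UO, XS, ZW, FI, RR, VN, NB, GY, BM, UT, BJ, HJ, IY

Visit ER
ER → HF
HF → MY
MY → FG
FG → UO
UO → XS
XS → ZW
XS → FI
FI → RR
RR → VN
RR → NB
NB → GY
GY → BM
BM → UT
UT → BJ
BJ → HJ
UT → IY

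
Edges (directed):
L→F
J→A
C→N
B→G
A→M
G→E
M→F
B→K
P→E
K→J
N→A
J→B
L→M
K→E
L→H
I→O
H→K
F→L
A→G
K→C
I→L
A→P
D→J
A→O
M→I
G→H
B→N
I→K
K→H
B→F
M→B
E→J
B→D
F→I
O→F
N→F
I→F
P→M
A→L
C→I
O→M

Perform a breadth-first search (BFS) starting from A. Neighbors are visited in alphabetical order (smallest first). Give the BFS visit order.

A → G → L → M → O → P → E → H → F → B → I → J → K → D → N → C

Visit A; enqueue G, L, M, O, P → queue [G, L, M, O, P]
Visit G; enqueue E, H → queue [L, M, O, P, E, H]
Visit L; enqueue F → queue [M, O, P, E, H, F]
Visit M; enqueue B, I → queue [O, P, E, H, F, B, I]
Visit O → queue [P, E, H, F, B, I]
Visit P → queue [E, H, F, B, I]
Visit E; enqueue J → queue [H, F, B, I, J]
Visit H; enqueue K → queue [F, B, I, J, K]
Visit F → queue [B, I, J, K]
Visit B; enqueue D, N → queue [I, J, K, D, N]
Visit I → queue [J, K, D, N]
Visit J → queue [K, D, N]
Visit K; enqueue C → queue [D, N, C]
Visit D → queue [N, C]
Visit N → queue [C]
Visit C → queue []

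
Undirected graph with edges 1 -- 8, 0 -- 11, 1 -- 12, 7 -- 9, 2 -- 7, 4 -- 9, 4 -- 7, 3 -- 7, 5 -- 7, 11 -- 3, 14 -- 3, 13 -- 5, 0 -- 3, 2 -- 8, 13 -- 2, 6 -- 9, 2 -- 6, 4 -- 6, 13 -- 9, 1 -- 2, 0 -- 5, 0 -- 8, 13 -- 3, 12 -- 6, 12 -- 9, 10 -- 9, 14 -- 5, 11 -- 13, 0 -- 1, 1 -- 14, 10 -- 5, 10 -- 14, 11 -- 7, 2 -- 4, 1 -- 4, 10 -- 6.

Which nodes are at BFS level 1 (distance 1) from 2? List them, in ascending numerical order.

1, 4, 6, 7, 8, 13

Level 0: 2
Level 1: 1, 4, 6, 7, 8, 13
Level 2: 0, 3, 5, 9, 10, 11, 12, 14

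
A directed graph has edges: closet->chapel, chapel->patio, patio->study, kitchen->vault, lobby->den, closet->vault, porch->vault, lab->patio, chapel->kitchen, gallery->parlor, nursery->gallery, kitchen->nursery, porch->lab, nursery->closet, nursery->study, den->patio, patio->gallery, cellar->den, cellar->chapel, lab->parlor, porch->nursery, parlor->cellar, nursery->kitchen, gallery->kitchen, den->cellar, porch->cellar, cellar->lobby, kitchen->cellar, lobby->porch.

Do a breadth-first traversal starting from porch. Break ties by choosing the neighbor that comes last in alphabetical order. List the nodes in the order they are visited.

Visit porch; enqueue vault, nursery, lab, cellar → queue [vault, nursery, lab, cellar]
Visit vault → queue [nursery, lab, cellar]
Visit nursery; enqueue study, kitchen, gallery, closet → queue [lab, cellar, study, kitchen, gallery, closet]
Visit lab; enqueue patio, parlor → queue [cellar, study, kitchen, gallery, closet, patio, parlor]
Visit cellar; enqueue lobby, den, chapel → queue [study, kitchen, gallery, closet, patio, parlor, lobby, den, chapel]
Visit study → queue [kitchen, gallery, closet, patio, parlor, lobby, den, chapel]
Visit kitchen → queue [gallery, closet, patio, parlor, lobby, den, chapel]
Visit gallery → queue [closet, patio, parlor, lobby, den, chapel]
Visit closet → queue [patio, parlor, lobby, den, chapel]
Visit patio → queue [parlor, lobby, den, chapel]
Visit parlor → queue [lobby, den, chapel]
Visit lobby → queue [den, chapel]
Visit den → queue [chapel]
Visit chapel → queue []

porch -> vault -> nursery -> lab -> cellar -> study -> kitchen -> gallery -> closet -> patio -> parlor -> lobby -> den -> chapel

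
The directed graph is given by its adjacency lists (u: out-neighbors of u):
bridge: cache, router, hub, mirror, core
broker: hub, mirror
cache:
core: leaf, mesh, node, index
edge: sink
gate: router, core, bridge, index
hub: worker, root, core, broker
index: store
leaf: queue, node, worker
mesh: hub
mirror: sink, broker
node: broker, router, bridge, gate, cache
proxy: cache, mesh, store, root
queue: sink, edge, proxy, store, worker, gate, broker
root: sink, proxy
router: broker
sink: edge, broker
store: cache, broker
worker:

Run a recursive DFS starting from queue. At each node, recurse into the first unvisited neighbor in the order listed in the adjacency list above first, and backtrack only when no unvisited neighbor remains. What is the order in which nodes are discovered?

Visit queue
queue → sink
sink → edge
sink → broker
broker → hub
hub → worker
hub → root
root → proxy
proxy → cache
proxy → mesh
proxy → store
hub → core
core → leaf
leaf → node
node → router
node → bridge
bridge → mirror
node → gate
gate → index

queue sink edge broker hub worker root proxy cache mesh store core leaf node router bridge mirror gate index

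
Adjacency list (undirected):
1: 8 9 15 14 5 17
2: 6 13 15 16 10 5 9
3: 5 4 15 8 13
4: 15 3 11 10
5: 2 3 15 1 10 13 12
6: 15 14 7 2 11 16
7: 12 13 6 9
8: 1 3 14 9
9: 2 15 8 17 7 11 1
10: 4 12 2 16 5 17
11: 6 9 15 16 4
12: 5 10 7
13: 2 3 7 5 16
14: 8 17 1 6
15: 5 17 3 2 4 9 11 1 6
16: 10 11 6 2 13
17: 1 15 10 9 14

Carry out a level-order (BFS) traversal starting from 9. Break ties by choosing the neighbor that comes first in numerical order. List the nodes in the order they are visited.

9, 1, 2, 7, 8, 11, 15, 17, 5, 14, 6, 10, 13, 16, 12, 3, 4

Visit 9; enqueue 1, 2, 7, 8, 11, 15, 17 → queue [1, 2, 7, 8, 11, 15, 17]
Visit 1; enqueue 5, 14 → queue [2, 7, 8, 11, 15, 17, 5, 14]
Visit 2; enqueue 6, 10, 13, 16 → queue [7, 8, 11, 15, 17, 5, 14, 6, 10, 13, 16]
Visit 7; enqueue 12 → queue [8, 11, 15, 17, 5, 14, 6, 10, 13, 16, 12]
Visit 8; enqueue 3 → queue [11, 15, 17, 5, 14, 6, 10, 13, 16, 12, 3]
Visit 11; enqueue 4 → queue [15, 17, 5, 14, 6, 10, 13, 16, 12, 3, 4]
Visit 15 → queue [17, 5, 14, 6, 10, 13, 16, 12, 3, 4]
Visit 17 → queue [5, 14, 6, 10, 13, 16, 12, 3, 4]
Visit 5 → queue [14, 6, 10, 13, 16, 12, 3, 4]
Visit 14 → queue [6, 10, 13, 16, 12, 3, 4]
Visit 6 → queue [10, 13, 16, 12, 3, 4]
Visit 10 → queue [13, 16, 12, 3, 4]
Visit 13 → queue [16, 12, 3, 4]
Visit 16 → queue [12, 3, 4]
Visit 12 → queue [3, 4]
Visit 3 → queue [4]
Visit 4 → queue []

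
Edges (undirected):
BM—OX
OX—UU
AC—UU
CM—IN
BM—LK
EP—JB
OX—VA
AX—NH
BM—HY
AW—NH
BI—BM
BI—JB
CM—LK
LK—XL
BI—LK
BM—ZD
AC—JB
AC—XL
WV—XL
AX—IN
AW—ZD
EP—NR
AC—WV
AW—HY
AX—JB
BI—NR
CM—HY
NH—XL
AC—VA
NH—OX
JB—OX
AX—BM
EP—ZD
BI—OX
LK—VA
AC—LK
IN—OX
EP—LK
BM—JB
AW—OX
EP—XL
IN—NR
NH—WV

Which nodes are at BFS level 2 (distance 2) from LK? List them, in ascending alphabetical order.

Level 0: LK
Level 1: AC, BI, BM, CM, EP, VA, XL
Level 2: AX, HY, IN, JB, NH, NR, OX, UU, WV, ZD
Level 3: AW

AX, HY, IN, JB, NH, NR, OX, UU, WV, ZD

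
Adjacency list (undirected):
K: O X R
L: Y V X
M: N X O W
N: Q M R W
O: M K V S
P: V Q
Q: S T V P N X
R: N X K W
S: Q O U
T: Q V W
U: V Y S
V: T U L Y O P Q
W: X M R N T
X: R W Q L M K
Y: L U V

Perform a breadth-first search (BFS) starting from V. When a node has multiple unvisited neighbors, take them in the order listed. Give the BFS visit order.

Visit V; enqueue T, U, L, Y, O, P, Q → queue [T, U, L, Y, O, P, Q]
Visit T; enqueue W → queue [U, L, Y, O, P, Q, W]
Visit U; enqueue S → queue [L, Y, O, P, Q, W, S]
Visit L; enqueue X → queue [Y, O, P, Q, W, S, X]
Visit Y → queue [O, P, Q, W, S, X]
Visit O; enqueue M, K → queue [P, Q, W, S, X, M, K]
Visit P → queue [Q, W, S, X, M, K]
Visit Q; enqueue N → queue [W, S, X, M, K, N]
Visit W; enqueue R → queue [S, X, M, K, N, R]
Visit S → queue [X, M, K, N, R]
Visit X → queue [M, K, N, R]
Visit M → queue [K, N, R]
Visit K → queue [N, R]
Visit N → queue [R]
Visit R → queue []

V -> T -> U -> L -> Y -> O -> P -> Q -> W -> S -> X -> M -> K -> N -> R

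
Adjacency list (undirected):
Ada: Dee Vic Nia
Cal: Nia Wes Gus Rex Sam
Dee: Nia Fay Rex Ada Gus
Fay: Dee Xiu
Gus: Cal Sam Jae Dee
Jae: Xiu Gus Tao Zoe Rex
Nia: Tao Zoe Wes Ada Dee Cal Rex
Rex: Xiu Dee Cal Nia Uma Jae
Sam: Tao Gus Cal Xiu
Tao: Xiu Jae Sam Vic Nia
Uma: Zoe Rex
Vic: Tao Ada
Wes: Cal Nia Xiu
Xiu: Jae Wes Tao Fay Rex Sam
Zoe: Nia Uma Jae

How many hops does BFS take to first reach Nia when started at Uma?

Level 0: Uma
Level 1: Rex, Zoe
Level 2: Cal, Dee, Jae, Nia, Xiu
Level 3: Ada, Fay, Gus, Sam, Tao, Wes
Level 4: Vic
Nia first appears at level 2.

2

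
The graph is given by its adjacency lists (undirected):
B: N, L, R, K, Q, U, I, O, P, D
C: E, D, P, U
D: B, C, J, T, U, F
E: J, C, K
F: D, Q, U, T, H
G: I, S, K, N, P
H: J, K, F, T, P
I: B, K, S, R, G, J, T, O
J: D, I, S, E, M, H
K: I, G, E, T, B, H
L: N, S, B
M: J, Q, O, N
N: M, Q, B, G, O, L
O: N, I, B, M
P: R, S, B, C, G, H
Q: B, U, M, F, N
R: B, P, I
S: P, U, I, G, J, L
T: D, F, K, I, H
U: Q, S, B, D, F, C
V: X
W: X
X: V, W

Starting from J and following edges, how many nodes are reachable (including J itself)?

BFS from J visits: J, D, I, S, E, M, H, B, C, T, U, F, K, R, G, O, P, L, Q, N
Reachable nodes: 20 of 23 total.

20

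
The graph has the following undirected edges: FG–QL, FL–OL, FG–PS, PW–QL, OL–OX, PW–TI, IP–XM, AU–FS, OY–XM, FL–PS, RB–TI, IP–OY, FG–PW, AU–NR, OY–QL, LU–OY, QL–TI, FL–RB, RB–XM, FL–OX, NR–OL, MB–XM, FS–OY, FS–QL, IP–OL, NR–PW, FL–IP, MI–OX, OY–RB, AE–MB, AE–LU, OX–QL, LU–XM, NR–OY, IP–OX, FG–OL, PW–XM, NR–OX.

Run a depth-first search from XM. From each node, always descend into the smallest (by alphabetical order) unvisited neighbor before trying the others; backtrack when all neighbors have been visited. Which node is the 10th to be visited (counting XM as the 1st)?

FS

Visit XM
XM → IP
IP → FL
FL → OL
OL → FG
FG → PS
FG → PW
PW → NR
NR → AU
AU → FS
FS → OY
OY → LU
LU → AE
AE → MB
OY → QL
QL → OX
OX → MI
QL → TI
TI → RB

Visit order: XM, IP, FL, OL, FG, PS, PW, NR, AU, FS, OY, LU, AE, MB, QL, OX, MI, TI, RB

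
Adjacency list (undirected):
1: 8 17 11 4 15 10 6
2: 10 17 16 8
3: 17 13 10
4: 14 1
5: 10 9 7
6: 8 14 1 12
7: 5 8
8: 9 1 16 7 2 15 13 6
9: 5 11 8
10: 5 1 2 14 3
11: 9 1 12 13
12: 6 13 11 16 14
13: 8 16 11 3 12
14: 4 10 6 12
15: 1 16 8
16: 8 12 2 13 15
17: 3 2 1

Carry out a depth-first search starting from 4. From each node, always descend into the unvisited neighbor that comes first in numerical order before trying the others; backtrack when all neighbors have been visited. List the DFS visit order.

4 -> 1 -> 6 -> 8 -> 2 -> 10 -> 3 -> 13 -> 11 -> 9 -> 5 -> 7 -> 12 -> 14 -> 16 -> 15 -> 17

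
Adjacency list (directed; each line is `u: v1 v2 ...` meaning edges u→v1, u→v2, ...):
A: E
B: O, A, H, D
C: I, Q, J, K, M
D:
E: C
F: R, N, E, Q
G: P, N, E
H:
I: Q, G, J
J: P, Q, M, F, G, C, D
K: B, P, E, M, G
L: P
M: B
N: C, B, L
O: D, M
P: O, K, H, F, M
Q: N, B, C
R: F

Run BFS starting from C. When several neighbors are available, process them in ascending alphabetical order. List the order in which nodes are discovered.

C, I, J, K, M, Q, G, D, F, P, B, E, N, R, H, O, A, L

Visit C; enqueue I, J, K, M, Q → queue [I, J, K, M, Q]
Visit I; enqueue G → queue [J, K, M, Q, G]
Visit J; enqueue D, F, P → queue [K, M, Q, G, D, F, P]
Visit K; enqueue B, E → queue [M, Q, G, D, F, P, B, E]
Visit M → queue [Q, G, D, F, P, B, E]
Visit Q; enqueue N → queue [G, D, F, P, B, E, N]
Visit G → queue [D, F, P, B, E, N]
Visit D → queue [F, P, B, E, N]
Visit F; enqueue R → queue [P, B, E, N, R]
Visit P; enqueue H, O → queue [B, E, N, R, H, O]
Visit B; enqueue A → queue [E, N, R, H, O, A]
Visit E → queue [N, R, H, O, A]
Visit N; enqueue L → queue [R, H, O, A, L]
Visit R → queue [H, O, A, L]
Visit H → queue [O, A, L]
Visit O → queue [A, L]
Visit A → queue [L]
Visit L → queue []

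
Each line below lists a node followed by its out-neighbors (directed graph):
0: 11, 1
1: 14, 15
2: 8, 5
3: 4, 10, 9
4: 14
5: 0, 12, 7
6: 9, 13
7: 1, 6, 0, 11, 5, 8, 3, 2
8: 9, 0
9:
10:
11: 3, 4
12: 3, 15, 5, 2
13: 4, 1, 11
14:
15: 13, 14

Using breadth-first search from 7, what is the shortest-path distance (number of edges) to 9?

2

Level 0: 7
Level 1: 0, 1, 2, 3, 5, 6, 8, 11
Level 2: 4, 9, 10, 12, 13, 14, 15
9 first appears at level 2.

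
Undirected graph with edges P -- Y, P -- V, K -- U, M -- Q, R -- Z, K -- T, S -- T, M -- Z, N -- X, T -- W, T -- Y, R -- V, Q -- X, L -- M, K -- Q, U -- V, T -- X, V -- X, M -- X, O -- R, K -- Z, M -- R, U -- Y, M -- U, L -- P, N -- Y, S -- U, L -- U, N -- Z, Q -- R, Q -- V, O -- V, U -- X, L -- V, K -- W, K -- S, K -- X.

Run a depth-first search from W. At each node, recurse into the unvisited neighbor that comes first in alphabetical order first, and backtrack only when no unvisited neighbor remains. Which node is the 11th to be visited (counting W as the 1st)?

Visit W
W → K
K → Q
Q → M
M → L
L → P
P → V
V → O
O → R
R → Z
Z → N
N → X
X → T
T → S
S → U
U → Y

Visit order: W, K, Q, M, L, P, V, O, R, Z, N, X, T, S, U, Y

N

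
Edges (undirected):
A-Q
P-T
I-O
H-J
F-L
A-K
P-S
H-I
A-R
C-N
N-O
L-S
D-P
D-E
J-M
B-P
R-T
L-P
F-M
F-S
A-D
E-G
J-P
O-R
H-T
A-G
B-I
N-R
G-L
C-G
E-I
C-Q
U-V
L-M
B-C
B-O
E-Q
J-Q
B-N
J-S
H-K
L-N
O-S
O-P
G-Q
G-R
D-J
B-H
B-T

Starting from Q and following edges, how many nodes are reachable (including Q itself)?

BFS from Q visits: Q, J, G, E, C, A, S, P, M, H, D, R, L, I, N, B, K, O, F, T
Reachable nodes: 20 of 22 total.

20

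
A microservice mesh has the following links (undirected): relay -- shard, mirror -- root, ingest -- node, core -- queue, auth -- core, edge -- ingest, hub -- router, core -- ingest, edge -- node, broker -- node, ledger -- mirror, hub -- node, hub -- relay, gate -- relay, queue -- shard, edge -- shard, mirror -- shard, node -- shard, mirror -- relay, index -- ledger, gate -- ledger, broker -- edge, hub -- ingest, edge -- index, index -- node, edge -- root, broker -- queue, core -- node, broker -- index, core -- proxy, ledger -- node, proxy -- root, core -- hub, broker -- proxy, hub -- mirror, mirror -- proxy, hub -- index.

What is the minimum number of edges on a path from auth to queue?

2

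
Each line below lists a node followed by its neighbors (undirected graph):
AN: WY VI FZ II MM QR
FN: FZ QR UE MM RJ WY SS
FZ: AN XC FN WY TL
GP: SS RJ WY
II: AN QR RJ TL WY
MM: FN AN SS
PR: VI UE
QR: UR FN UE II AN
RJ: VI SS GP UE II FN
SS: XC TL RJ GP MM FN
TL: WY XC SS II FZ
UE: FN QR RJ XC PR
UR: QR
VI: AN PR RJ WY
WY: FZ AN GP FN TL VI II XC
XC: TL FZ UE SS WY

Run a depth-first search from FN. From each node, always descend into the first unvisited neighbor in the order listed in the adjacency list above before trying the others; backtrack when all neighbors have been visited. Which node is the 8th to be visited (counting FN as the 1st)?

TL

Visit FN
FN → FZ
FZ → AN
AN → WY
WY → GP
GP → SS
SS → XC
XC → TL
TL → II
II → QR
QR → UR
QR → UE
UE → RJ
RJ → VI
VI → PR
SS → MM

Visit order: FN, FZ, AN, WY, GP, SS, XC, TL, II, QR, UR, UE, RJ, VI, PR, MM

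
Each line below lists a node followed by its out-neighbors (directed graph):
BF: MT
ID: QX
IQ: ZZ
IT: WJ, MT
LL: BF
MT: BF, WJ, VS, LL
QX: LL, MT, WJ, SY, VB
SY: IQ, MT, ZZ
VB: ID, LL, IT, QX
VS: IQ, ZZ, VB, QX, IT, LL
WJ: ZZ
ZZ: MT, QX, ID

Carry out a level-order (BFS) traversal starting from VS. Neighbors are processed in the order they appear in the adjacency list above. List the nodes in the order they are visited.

VS -> IQ -> ZZ -> VB -> QX -> IT -> LL -> MT -> ID -> WJ -> SY -> BF

Visit VS; enqueue IQ, ZZ, VB, QX, IT, LL → queue [IQ, ZZ, VB, QX, IT, LL]
Visit IQ → queue [ZZ, VB, QX, IT, LL]
Visit ZZ; enqueue MT, ID → queue [VB, QX, IT, LL, MT, ID]
Visit VB → queue [QX, IT, LL, MT, ID]
Visit QX; enqueue WJ, SY → queue [IT, LL, MT, ID, WJ, SY]
Visit IT → queue [LL, MT, ID, WJ, SY]
Visit LL; enqueue BF → queue [MT, ID, WJ, SY, BF]
Visit MT → queue [ID, WJ, SY, BF]
Visit ID → queue [WJ, SY, BF]
Visit WJ → queue [SY, BF]
Visit SY → queue [BF]
Visit BF → queue []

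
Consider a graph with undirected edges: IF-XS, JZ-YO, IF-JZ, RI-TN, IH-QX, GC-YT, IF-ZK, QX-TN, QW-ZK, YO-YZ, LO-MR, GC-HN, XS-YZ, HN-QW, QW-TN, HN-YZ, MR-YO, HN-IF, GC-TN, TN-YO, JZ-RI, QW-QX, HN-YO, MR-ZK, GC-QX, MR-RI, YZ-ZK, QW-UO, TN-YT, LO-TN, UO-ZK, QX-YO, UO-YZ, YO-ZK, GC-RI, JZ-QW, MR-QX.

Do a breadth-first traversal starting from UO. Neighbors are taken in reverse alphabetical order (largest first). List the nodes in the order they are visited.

Visit UO; enqueue ZK, YZ, QW → queue [ZK, YZ, QW]
Visit ZK; enqueue YO, MR, IF → queue [YZ, QW, YO, MR, IF]
Visit YZ; enqueue XS, HN → queue [QW, YO, MR, IF, XS, HN]
Visit QW; enqueue TN, QX, JZ → queue [YO, MR, IF, XS, HN, TN, QX, JZ]
Visit YO → queue [MR, IF, XS, HN, TN, QX, JZ]
Visit MR; enqueue RI, LO → queue [IF, XS, HN, TN, QX, JZ, RI, LO]
Visit IF → queue [XS, HN, TN, QX, JZ, RI, LO]
Visit XS → queue [HN, TN, QX, JZ, RI, LO]
Visit HN; enqueue GC → queue [TN, QX, JZ, RI, LO, GC]
Visit TN; enqueue YT → queue [QX, JZ, RI, LO, GC, YT]
Visit QX; enqueue IH → queue [JZ, RI, LO, GC, YT, IH]
Visit JZ → queue [RI, LO, GC, YT, IH]
Visit RI → queue [LO, GC, YT, IH]
Visit LO → queue [GC, YT, IH]
Visit GC → queue [YT, IH]
Visit YT → queue [IH]
Visit IH → queue []

UO, ZK, YZ, QW, YO, MR, IF, XS, HN, TN, QX, JZ, RI, LO, GC, YT, IH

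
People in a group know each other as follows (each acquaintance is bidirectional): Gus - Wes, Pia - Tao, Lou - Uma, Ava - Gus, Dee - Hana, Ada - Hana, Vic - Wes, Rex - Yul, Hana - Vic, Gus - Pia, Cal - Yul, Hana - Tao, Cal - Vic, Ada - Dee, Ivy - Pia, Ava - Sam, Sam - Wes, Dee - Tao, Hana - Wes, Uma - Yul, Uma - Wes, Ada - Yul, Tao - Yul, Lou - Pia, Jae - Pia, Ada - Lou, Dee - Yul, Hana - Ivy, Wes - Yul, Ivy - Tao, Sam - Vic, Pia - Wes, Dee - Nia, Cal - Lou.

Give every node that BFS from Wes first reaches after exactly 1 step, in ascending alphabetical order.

Level 0: Wes
Level 1: Gus, Hana, Pia, Sam, Uma, Vic, Yul
Level 2: Ada, Ava, Cal, Dee, Ivy, Jae, Lou, Rex, Tao
Level 3: Nia

Gus, Hana, Pia, Sam, Uma, Vic, Yul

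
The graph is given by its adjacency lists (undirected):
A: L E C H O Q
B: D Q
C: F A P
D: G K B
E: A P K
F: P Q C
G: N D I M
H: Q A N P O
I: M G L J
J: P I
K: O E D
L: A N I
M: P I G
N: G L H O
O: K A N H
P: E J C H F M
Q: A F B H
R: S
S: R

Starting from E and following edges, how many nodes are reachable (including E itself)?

BFS from E visits: E, A, K, P, C, H, L, O, Q, D, F, J, M, N, I, B, G
Reachable nodes: 17 of 19 total.

17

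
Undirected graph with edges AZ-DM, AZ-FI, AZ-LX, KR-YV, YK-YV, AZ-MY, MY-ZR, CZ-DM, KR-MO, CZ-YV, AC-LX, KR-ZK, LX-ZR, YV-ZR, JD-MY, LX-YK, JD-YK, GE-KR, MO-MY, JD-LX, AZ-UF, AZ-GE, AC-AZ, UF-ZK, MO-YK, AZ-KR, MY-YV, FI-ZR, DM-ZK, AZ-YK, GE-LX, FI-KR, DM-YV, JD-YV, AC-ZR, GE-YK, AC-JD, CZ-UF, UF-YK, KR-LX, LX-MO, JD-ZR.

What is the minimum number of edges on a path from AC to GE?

2

Level 0: AC
Level 1: AZ, JD, LX, ZR
Level 2: DM, FI, GE, KR, MO, MY, UF, YK, YV
Level 3: CZ, ZK
GE first appears at level 2.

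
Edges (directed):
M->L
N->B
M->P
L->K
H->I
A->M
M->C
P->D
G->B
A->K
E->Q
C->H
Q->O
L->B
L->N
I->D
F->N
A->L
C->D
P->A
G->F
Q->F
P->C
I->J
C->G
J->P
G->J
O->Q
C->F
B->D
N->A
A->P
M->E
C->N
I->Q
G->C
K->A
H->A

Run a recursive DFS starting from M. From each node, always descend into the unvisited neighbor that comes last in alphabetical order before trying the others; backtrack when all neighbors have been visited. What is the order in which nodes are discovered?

M -> P -> D -> C -> N -> B -> A -> L -> K -> H -> I -> Q -> O -> F -> J -> G -> E

Visit M
M → P
P → D
P → C
C → N
N → B
N → A
A → L
L → K
C → H
H → I
I → Q
Q → O
Q → F
I → J
C → G
M → E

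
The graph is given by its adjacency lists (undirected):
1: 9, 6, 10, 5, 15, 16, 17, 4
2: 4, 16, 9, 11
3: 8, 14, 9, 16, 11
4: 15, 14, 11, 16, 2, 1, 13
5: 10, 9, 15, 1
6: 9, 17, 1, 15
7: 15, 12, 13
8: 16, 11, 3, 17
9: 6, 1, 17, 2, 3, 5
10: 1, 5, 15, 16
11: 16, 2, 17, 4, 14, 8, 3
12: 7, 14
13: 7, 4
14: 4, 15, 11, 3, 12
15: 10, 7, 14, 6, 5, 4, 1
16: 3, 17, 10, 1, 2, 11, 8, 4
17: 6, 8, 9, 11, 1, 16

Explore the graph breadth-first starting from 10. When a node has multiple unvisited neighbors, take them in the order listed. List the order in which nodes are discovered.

Visit 10; enqueue 1, 5, 15, 16 → queue [1, 5, 15, 16]
Visit 1; enqueue 9, 6, 17, 4 → queue [5, 15, 16, 9, 6, 17, 4]
Visit 5 → queue [15, 16, 9, 6, 17, 4]
Visit 15; enqueue 7, 14 → queue [16, 9, 6, 17, 4, 7, 14]
Visit 16; enqueue 3, 2, 11, 8 → queue [9, 6, 17, 4, 7, 14, 3, 2, 11, 8]
Visit 9 → queue [6, 17, 4, 7, 14, 3, 2, 11, 8]
Visit 6 → queue [17, 4, 7, 14, 3, 2, 11, 8]
Visit 17 → queue [4, 7, 14, 3, 2, 11, 8]
Visit 4; enqueue 13 → queue [7, 14, 3, 2, 11, 8, 13]
Visit 7; enqueue 12 → queue [14, 3, 2, 11, 8, 13, 12]
Visit 14 → queue [3, 2, 11, 8, 13, 12]
Visit 3 → queue [2, 11, 8, 13, 12]
Visit 2 → queue [11, 8, 13, 12]
Visit 11 → queue [8, 13, 12]
Visit 8 → queue [13, 12]
Visit 13 → queue [12]
Visit 12 → queue []

10 -> 1 -> 5 -> 15 -> 16 -> 9 -> 6 -> 17 -> 4 -> 7 -> 14 -> 3 -> 2 -> 11 -> 8 -> 13 -> 12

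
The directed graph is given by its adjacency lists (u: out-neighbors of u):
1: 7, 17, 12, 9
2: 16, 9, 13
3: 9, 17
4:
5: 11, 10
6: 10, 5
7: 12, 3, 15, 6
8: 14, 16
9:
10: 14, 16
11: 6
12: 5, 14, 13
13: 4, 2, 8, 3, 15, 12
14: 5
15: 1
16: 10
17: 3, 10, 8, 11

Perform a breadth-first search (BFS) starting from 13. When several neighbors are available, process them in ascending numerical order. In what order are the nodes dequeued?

Visit 13; enqueue 2, 3, 4, 8, 12, 15 → queue [2, 3, 4, 8, 12, 15]
Visit 2; enqueue 9, 16 → queue [3, 4, 8, 12, 15, 9, 16]
Visit 3; enqueue 17 → queue [4, 8, 12, 15, 9, 16, 17]
Visit 4 → queue [8, 12, 15, 9, 16, 17]
Visit 8; enqueue 14 → queue [12, 15, 9, 16, 17, 14]
Visit 12; enqueue 5 → queue [15, 9, 16, 17, 14, 5]
Visit 15; enqueue 1 → queue [9, 16, 17, 14, 5, 1]
Visit 9 → queue [16, 17, 14, 5, 1]
Visit 16; enqueue 10 → queue [17, 14, 5, 1, 10]
Visit 17; enqueue 11 → queue [14, 5, 1, 10, 11]
Visit 14 → queue [5, 1, 10, 11]
Visit 5 → queue [1, 10, 11]
Visit 1; enqueue 7 → queue [10, 11, 7]
Visit 10 → queue [11, 7]
Visit 11; enqueue 6 → queue [7, 6]
Visit 7 → queue [6]
Visit 6 → queue []

13, 2, 3, 4, 8, 12, 15, 9, 16, 17, 14, 5, 1, 10, 11, 7, 6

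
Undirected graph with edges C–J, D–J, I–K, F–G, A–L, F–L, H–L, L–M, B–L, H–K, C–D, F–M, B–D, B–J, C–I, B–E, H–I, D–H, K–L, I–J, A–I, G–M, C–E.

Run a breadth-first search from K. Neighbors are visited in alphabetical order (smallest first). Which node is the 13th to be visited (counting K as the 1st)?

G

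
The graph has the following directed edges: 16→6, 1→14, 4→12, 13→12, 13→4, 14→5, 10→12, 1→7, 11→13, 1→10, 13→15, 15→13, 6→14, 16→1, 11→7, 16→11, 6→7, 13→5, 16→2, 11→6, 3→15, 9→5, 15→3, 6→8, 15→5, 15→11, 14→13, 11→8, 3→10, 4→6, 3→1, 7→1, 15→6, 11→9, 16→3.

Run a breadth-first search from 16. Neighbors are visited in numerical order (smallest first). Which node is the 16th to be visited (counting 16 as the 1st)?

Visit 16; enqueue 1, 2, 3, 6, 11 → queue [1, 2, 3, 6, 11]
Visit 1; enqueue 7, 10, 14 → queue [2, 3, 6, 11, 7, 10, 14]
Visit 2 → queue [3, 6, 11, 7, 10, 14]
Visit 3; enqueue 15 → queue [6, 11, 7, 10, 14, 15]
Visit 6; enqueue 8 → queue [11, 7, 10, 14, 15, 8]
Visit 11; enqueue 9, 13 → queue [7, 10, 14, 15, 8, 9, 13]
Visit 7 → queue [10, 14, 15, 8, 9, 13]
Visit 10; enqueue 12 → queue [14, 15, 8, 9, 13, 12]
Visit 14; enqueue 5 → queue [15, 8, 9, 13, 12, 5]
Visit 15 → queue [8, 9, 13, 12, 5]
Visit 8 → queue [9, 13, 12, 5]
Visit 9 → queue [13, 12, 5]
Visit 13; enqueue 4 → queue [12, 5, 4]
Visit 12 → queue [5, 4]
Visit 5 → queue [4]
Visit 4 → queue []

Visit order: 16, 1, 2, 3, 6, 11, 7, 10, 14, 15, 8, 9, 13, 12, 5, 4

4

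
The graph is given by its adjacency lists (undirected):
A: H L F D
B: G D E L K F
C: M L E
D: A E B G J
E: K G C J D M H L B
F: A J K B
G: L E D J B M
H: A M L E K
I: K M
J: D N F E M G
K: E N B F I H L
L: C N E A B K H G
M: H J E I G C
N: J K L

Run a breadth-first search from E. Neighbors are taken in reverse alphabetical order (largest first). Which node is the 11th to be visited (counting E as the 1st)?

I

Visit E; enqueue M, L, K, J, H, G, D, C, B → queue [M, L, K, J, H, G, D, C, B]
Visit M; enqueue I → queue [L, K, J, H, G, D, C, B, I]
Visit L; enqueue N, A → queue [K, J, H, G, D, C, B, I, N, A]
Visit K; enqueue F → queue [J, H, G, D, C, B, I, N, A, F]
Visit J → queue [H, G, D, C, B, I, N, A, F]
Visit H → queue [G, D, C, B, I, N, A, F]
Visit G → queue [D, C, B, I, N, A, F]
Visit D → queue [C, B, I, N, A, F]
Visit C → queue [B, I, N, A, F]
Visit B → queue [I, N, A, F]
Visit I → queue [N, A, F]
Visit N → queue [A, F]
Visit A → queue [F]
Visit F → queue []

Visit order: E, M, L, K, J, H, G, D, C, B, I, N, A, F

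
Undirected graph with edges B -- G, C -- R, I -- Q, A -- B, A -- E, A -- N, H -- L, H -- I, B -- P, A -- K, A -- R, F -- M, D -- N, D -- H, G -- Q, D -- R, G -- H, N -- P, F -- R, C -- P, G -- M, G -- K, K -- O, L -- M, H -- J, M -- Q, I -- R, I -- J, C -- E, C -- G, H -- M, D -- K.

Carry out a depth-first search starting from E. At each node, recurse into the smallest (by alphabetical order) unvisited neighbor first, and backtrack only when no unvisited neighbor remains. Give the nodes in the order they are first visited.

Visit E
E → A
A → B
B → G
G → C
C → P
P → N
N → D
D → H
H → I
I → J
I → Q
Q → M
M → F
F → R
M → L
D → K
K → O

E A B G C P N D H I J Q M F R L K O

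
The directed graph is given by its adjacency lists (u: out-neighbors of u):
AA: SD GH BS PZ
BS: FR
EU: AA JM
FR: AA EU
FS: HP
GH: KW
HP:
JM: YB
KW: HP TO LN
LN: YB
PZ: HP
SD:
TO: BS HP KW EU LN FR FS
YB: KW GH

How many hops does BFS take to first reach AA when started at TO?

Level 0: TO
Level 1: BS, EU, FR, FS, HP, KW, LN
Level 2: AA, JM, YB
Level 3: GH, PZ, SD
AA first appears at level 2.

2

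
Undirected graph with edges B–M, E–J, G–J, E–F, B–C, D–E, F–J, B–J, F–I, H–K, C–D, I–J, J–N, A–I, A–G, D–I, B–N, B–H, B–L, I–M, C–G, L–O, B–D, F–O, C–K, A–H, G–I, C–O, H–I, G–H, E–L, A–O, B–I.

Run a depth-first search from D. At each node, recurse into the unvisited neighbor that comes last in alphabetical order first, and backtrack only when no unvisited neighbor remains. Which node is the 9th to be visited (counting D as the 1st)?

Visit D
D → I
I → M
M → B
B → N
N → J
J → G
G → H
H → K
K → C
C → O
O → L
L → E
E → F
O → A

Visit order: D, I, M, B, N, J, G, H, K, C, O, L, E, F, A

K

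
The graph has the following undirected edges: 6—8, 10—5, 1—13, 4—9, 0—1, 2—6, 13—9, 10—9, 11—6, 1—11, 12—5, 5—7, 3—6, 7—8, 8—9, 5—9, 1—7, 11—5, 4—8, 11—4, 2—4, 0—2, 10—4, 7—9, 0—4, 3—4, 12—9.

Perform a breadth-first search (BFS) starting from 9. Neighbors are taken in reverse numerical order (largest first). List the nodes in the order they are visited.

9, 13, 12, 10, 8, 7, 5, 4, 1, 6, 11, 3, 2, 0

Visit 9; enqueue 13, 12, 10, 8, 7, 5, 4 → queue [13, 12, 10, 8, 7, 5, 4]
Visit 13; enqueue 1 → queue [12, 10, 8, 7, 5, 4, 1]
Visit 12 → queue [10, 8, 7, 5, 4, 1]
Visit 10 → queue [8, 7, 5, 4, 1]
Visit 8; enqueue 6 → queue [7, 5, 4, 1, 6]
Visit 7 → queue [5, 4, 1, 6]
Visit 5; enqueue 11 → queue [4, 1, 6, 11]
Visit 4; enqueue 3, 2, 0 → queue [1, 6, 11, 3, 2, 0]
Visit 1 → queue [6, 11, 3, 2, 0]
Visit 6 → queue [11, 3, 2, 0]
Visit 11 → queue [3, 2, 0]
Visit 3 → queue [2, 0]
Visit 2 → queue [0]
Visit 0 → queue []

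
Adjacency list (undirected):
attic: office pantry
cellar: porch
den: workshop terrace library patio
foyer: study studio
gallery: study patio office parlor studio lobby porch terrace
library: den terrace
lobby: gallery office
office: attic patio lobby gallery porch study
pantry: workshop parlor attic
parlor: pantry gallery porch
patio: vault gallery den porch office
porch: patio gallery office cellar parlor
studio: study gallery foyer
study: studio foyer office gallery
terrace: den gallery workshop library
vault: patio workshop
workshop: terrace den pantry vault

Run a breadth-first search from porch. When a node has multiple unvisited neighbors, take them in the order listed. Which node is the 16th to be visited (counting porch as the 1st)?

library

Visit porch; enqueue patio, gallery, office, cellar, parlor → queue [patio, gallery, office, cellar, parlor]
Visit patio; enqueue vault, den → queue [gallery, office, cellar, parlor, vault, den]
Visit gallery; enqueue study, studio, lobby, terrace → queue [office, cellar, parlor, vault, den, study, studio, lobby, terrace]
Visit office; enqueue attic → queue [cellar, parlor, vault, den, study, studio, lobby, terrace, attic]
Visit cellar → queue [parlor, vault, den, study, studio, lobby, terrace, attic]
Visit parlor; enqueue pantry → queue [vault, den, study, studio, lobby, terrace, attic, pantry]
Visit vault; enqueue workshop → queue [den, study, studio, lobby, terrace, attic, pantry, workshop]
Visit den; enqueue library → queue [study, studio, lobby, terrace, attic, pantry, workshop, library]
Visit study; enqueue foyer → queue [studio, lobby, terrace, attic, pantry, workshop, library, foyer]
Visit studio → queue [lobby, terrace, attic, pantry, workshop, library, foyer]
Visit lobby → queue [terrace, attic, pantry, workshop, library, foyer]
Visit terrace → queue [attic, pantry, workshop, library, foyer]
Visit attic → queue [pantry, workshop, library, foyer]
Visit pantry → queue [workshop, library, foyer]
Visit workshop → queue [library, foyer]
Visit library → queue [foyer]
Visit foyer → queue []

Visit order: porch, patio, gallery, office, cellar, parlor, vault, den, study, studio, lobby, terrace, attic, pantry, workshop, library, foyer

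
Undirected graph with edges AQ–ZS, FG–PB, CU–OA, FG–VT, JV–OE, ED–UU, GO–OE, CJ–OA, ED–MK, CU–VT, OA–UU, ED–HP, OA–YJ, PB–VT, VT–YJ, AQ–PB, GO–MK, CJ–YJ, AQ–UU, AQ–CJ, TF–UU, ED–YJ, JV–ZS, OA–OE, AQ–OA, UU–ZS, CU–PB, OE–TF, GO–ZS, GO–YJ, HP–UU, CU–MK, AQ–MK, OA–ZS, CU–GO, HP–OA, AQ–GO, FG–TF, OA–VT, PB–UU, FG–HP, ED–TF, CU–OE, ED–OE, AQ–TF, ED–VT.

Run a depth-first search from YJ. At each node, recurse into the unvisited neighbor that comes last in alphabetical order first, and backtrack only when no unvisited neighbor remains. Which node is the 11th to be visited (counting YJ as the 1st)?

ED

Visit YJ
YJ → VT
VT → PB
PB → UU
UU → ZS
ZS → OA
OA → OE
OE → TF
TF → FG
FG → HP
HP → ED
ED → MK
MK → GO
GO → CU
GO → AQ
AQ → CJ
OE → JV

Visit order: YJ, VT, PB, UU, ZS, OA, OE, TF, FG, HP, ED, MK, GO, CU, AQ, CJ, JV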